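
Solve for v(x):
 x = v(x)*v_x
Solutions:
 v(x) = -sqrt(C1 + x^2)
 v(x) = sqrt(C1 + x^2)


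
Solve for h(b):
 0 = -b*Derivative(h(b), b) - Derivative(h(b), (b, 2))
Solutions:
 h(b) = C1 + C2*erf(sqrt(2)*b/2)


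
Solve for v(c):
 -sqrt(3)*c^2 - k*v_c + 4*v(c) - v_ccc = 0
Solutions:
 v(c) = C1*exp(c*(-k/(3*(sqrt(k^3/27 + 4) + 2)^(1/3)) + (sqrt(k^3/27 + 4) + 2)^(1/3))) + C2*exp(c*(-4*k/((-1 + sqrt(3)*I)*(sqrt(k^3/27 + 4) + 2)^(1/3)) - 3*(sqrt(k^3/27 + 4) + 2)^(1/3) + 3*sqrt(3)*I*(sqrt(k^3/27 + 4) + 2)^(1/3))/6) + C3*exp(c*(4*k/((1 + sqrt(3)*I)*(sqrt(k^3/27 + 4) + 2)^(1/3)) - 3*(sqrt(k^3/27 + 4) + 2)^(1/3) - 3*sqrt(3)*I*(sqrt(k^3/27 + 4) + 2)^(1/3))/6) + sqrt(3)*c^2/4 + sqrt(3)*c*k/8 + sqrt(3)*k^2/32


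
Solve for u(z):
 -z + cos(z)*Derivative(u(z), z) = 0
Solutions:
 u(z) = C1 + Integral(z/cos(z), z)


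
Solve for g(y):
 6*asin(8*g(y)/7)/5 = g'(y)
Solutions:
 Integral(1/asin(8*_y/7), (_y, g(y))) = C1 + 6*y/5


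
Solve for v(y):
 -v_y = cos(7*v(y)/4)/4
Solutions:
 y/4 - 2*log(sin(7*v(y)/4) - 1)/7 + 2*log(sin(7*v(y)/4) + 1)/7 = C1


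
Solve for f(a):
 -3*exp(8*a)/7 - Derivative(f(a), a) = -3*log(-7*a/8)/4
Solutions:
 f(a) = C1 + 3*a*log(-a)/4 + 3*a*(-3*log(2) - 1 + log(7))/4 - 3*exp(8*a)/56


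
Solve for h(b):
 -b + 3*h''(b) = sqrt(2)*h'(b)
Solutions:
 h(b) = C1 + C2*exp(sqrt(2)*b/3) - sqrt(2)*b^2/4 - 3*b/2


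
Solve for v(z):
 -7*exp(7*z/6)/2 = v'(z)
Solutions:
 v(z) = C1 - 3*exp(7*z/6)


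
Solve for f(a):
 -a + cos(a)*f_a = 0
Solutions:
 f(a) = C1 + Integral(a/cos(a), a)


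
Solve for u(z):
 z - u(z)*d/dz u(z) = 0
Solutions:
 u(z) = -sqrt(C1 + z^2)
 u(z) = sqrt(C1 + z^2)


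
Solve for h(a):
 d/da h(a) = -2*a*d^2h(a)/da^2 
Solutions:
 h(a) = C1 + C2*sqrt(a)


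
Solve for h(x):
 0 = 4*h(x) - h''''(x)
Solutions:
 h(x) = C1*exp(-sqrt(2)*x) + C2*exp(sqrt(2)*x) + C3*sin(sqrt(2)*x) + C4*cos(sqrt(2)*x)


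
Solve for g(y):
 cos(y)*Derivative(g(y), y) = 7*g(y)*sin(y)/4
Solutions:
 g(y) = C1/cos(y)^(7/4)


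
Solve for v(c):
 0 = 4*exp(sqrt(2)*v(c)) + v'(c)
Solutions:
 v(c) = sqrt(2)*(2*log(1/(C1 + 4*c)) - log(2))/4


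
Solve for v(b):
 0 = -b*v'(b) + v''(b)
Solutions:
 v(b) = C1 + C2*erfi(sqrt(2)*b/2)


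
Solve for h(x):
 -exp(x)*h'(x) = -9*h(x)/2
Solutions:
 h(x) = C1*exp(-9*exp(-x)/2)


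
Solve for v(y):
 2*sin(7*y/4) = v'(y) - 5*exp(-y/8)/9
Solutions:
 v(y) = C1 - 8*cos(7*y/4)/7 - 40*exp(-y/8)/9


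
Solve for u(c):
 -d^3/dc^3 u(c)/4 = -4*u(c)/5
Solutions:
 u(c) = C3*exp(2*2^(1/3)*5^(2/3)*c/5) + (C1*sin(2^(1/3)*sqrt(3)*5^(2/3)*c/5) + C2*cos(2^(1/3)*sqrt(3)*5^(2/3)*c/5))*exp(-2^(1/3)*5^(2/3)*c/5)


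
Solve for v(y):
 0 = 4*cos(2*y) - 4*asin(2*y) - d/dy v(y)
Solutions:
 v(y) = C1 - 4*y*asin(2*y) - 2*sqrt(1 - 4*y^2) + 2*sin(2*y)


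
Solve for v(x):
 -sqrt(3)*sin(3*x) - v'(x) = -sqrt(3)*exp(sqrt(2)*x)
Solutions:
 v(x) = C1 + sqrt(6)*exp(sqrt(2)*x)/2 + sqrt(3)*cos(3*x)/3


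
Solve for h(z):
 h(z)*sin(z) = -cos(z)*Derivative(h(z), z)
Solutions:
 h(z) = C1*cos(z)


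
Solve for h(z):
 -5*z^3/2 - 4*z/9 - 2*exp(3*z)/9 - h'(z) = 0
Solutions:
 h(z) = C1 - 5*z^4/8 - 2*z^2/9 - 2*exp(3*z)/27


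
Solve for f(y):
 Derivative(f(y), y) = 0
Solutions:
 f(y) = C1


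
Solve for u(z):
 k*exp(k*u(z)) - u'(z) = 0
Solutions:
 u(z) = Piecewise((log(-1/(C1*k + k^2*z))/k, Ne(k, 0)), (nan, True))
 u(z) = Piecewise((C1 + k*z, Eq(k, 0)), (nan, True))


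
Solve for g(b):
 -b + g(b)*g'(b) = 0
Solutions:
 g(b) = -sqrt(C1 + b^2)
 g(b) = sqrt(C1 + b^2)


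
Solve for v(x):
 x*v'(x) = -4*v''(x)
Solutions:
 v(x) = C1 + C2*erf(sqrt(2)*x/4)


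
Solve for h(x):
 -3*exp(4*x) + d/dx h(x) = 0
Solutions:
 h(x) = C1 + 3*exp(4*x)/4


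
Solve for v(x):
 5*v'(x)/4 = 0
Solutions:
 v(x) = C1


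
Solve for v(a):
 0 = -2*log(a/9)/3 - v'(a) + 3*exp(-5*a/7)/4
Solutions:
 v(a) = C1 - 2*a*log(a)/3 + 2*a*(1 + 2*log(3))/3 - 21*exp(-5*a/7)/20


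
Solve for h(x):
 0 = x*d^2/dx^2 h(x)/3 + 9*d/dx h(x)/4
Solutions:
 h(x) = C1 + C2/x^(23/4)


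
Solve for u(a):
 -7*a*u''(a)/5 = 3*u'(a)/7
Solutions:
 u(a) = C1 + C2*a^(34/49)


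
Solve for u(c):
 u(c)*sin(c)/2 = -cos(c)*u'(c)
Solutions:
 u(c) = C1*sqrt(cos(c))


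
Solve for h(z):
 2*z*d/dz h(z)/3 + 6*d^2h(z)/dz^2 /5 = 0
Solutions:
 h(z) = C1 + C2*erf(sqrt(10)*z/6)


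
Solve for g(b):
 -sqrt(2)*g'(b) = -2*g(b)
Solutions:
 g(b) = C1*exp(sqrt(2)*b)


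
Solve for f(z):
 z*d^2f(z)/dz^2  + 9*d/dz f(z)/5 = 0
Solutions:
 f(z) = C1 + C2/z^(4/5)


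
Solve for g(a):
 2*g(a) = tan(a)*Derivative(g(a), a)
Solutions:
 g(a) = C1*sin(a)^2


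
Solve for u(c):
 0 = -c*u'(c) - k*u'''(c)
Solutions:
 u(c) = C1 + Integral(C2*airyai(c*(-1/k)^(1/3)) + C3*airybi(c*(-1/k)^(1/3)), c)


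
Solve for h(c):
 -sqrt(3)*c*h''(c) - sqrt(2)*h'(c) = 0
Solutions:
 h(c) = C1 + C2*c^(1 - sqrt(6)/3)


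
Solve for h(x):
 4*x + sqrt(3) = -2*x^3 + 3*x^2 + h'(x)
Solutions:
 h(x) = C1 + x^4/2 - x^3 + 2*x^2 + sqrt(3)*x


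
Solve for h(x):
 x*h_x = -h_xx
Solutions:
 h(x) = C1 + C2*erf(sqrt(2)*x/2)


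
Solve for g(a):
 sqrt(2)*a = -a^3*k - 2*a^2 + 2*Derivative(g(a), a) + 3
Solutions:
 g(a) = C1 + a^4*k/8 + a^3/3 + sqrt(2)*a^2/4 - 3*a/2


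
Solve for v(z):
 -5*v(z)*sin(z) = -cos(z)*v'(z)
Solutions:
 v(z) = C1/cos(z)^5


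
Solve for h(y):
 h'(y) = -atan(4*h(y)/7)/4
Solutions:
 Integral(1/atan(4*_y/7), (_y, h(y))) = C1 - y/4


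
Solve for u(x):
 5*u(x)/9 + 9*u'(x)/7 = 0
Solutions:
 u(x) = C1*exp(-35*x/81)


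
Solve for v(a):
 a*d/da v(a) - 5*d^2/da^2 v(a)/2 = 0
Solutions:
 v(a) = C1 + C2*erfi(sqrt(5)*a/5)


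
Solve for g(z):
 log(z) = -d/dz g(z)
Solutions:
 g(z) = C1 - z*log(z) + z


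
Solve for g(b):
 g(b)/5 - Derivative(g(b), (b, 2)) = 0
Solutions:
 g(b) = C1*exp(-sqrt(5)*b/5) + C2*exp(sqrt(5)*b/5)


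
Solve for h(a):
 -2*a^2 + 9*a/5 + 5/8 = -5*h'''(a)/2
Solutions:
 h(a) = C1 + C2*a + C3*a^2 + a^5/75 - 3*a^4/100 - a^3/24


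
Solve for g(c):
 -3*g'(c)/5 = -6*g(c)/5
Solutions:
 g(c) = C1*exp(2*c)


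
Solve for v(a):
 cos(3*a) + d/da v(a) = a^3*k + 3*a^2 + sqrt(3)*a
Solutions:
 v(a) = C1 + a^4*k/4 + a^3 + sqrt(3)*a^2/2 - sin(3*a)/3


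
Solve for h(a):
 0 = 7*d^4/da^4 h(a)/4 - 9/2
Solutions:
 h(a) = C1 + C2*a + C3*a^2 + C4*a^3 + 3*a^4/28


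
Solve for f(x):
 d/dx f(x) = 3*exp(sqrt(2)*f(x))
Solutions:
 f(x) = sqrt(2)*(2*log(-1/(C1 + 3*x)) - log(2))/4


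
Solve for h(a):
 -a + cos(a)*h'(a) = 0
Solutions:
 h(a) = C1 + Integral(a/cos(a), a)


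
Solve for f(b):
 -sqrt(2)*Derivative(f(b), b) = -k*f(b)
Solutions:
 f(b) = C1*exp(sqrt(2)*b*k/2)


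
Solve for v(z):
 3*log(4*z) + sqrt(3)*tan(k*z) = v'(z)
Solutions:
 v(z) = C1 + 3*z*log(z) - 3*z + 6*z*log(2) + sqrt(3)*Piecewise((-log(cos(k*z))/k, Ne(k, 0)), (0, True))


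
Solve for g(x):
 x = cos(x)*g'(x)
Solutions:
 g(x) = C1 + Integral(x/cos(x), x)


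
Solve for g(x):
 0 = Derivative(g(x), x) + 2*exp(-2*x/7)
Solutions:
 g(x) = C1 + 7*exp(-2*x/7)


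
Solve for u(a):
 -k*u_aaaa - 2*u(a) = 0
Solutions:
 u(a) = C1*exp(-2^(1/4)*a*(-1/k)^(1/4)) + C2*exp(2^(1/4)*a*(-1/k)^(1/4)) + C3*exp(-2^(1/4)*I*a*(-1/k)^(1/4)) + C4*exp(2^(1/4)*I*a*(-1/k)^(1/4))


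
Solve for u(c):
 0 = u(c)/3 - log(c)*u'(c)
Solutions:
 u(c) = C1*exp(li(c)/3)


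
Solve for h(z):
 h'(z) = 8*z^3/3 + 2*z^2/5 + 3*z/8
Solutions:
 h(z) = C1 + 2*z^4/3 + 2*z^3/15 + 3*z^2/16


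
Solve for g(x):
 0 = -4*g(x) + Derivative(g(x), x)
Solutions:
 g(x) = C1*exp(4*x)


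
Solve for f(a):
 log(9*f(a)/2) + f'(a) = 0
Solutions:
 -Integral(1/(-log(_y) - 2*log(3) + log(2)), (_y, f(a))) = C1 - a


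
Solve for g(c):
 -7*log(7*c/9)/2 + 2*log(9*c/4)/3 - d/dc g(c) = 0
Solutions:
 g(c) = C1 - 17*c*log(c)/6 - 7*c*log(7)/2 - 4*c*log(2)/3 + 17*c/6 + 25*c*log(3)/3


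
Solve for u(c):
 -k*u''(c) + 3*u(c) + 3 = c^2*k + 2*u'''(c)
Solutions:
 u(c) = C1*exp(-c*(k^2/(k^3 + sqrt(-k^6 + (k^3 - 162)^2) - 162)^(1/3) + k + (k^3 + sqrt(-k^6 + (k^3 - 162)^2) - 162)^(1/3))/6) + C2*exp(c*(-4*k^2/((-1 + sqrt(3)*I)*(k^3 + sqrt(-k^6 + (k^3 - 162)^2) - 162)^(1/3)) - 2*k + (k^3 + sqrt(-k^6 + (k^3 - 162)^2) - 162)^(1/3) - sqrt(3)*I*(k^3 + sqrt(-k^6 + (k^3 - 162)^2) - 162)^(1/3))/12) + C3*exp(c*(4*k^2/((1 + sqrt(3)*I)*(k^3 + sqrt(-k^6 + (k^3 - 162)^2) - 162)^(1/3)) - 2*k + (k^3 + sqrt(-k^6 + (k^3 - 162)^2) - 162)^(1/3) + sqrt(3)*I*(k^3 + sqrt(-k^6 + (k^3 - 162)^2) - 162)^(1/3))/12) + c^2*k/3 + 2*k^2/9 - 1


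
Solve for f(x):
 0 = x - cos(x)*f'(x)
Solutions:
 f(x) = C1 + Integral(x/cos(x), x)


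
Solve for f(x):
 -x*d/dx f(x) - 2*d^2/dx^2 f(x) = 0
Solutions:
 f(x) = C1 + C2*erf(x/2)


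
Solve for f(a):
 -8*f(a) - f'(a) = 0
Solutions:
 f(a) = C1*exp(-8*a)


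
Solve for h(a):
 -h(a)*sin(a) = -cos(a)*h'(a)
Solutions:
 h(a) = C1/cos(a)


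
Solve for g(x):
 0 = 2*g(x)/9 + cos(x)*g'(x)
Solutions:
 g(x) = C1*(sin(x) - 1)^(1/9)/(sin(x) + 1)^(1/9)


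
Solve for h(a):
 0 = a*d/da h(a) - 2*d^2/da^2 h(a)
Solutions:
 h(a) = C1 + C2*erfi(a/2)


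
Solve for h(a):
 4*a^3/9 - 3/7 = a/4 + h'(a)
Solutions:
 h(a) = C1 + a^4/9 - a^2/8 - 3*a/7


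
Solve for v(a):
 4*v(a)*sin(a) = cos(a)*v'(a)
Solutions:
 v(a) = C1/cos(a)^4


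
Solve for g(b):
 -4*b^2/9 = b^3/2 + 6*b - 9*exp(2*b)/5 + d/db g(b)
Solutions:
 g(b) = C1 - b^4/8 - 4*b^3/27 - 3*b^2 + 9*exp(2*b)/10


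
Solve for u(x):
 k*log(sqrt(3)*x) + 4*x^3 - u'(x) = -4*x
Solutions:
 u(x) = C1 + k*x*log(x) - k*x + k*x*log(3)/2 + x^4 + 2*x^2


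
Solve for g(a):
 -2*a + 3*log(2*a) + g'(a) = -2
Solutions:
 g(a) = C1 + a^2 - 3*a*log(a) - a*log(8) + a


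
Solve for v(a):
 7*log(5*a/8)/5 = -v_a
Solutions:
 v(a) = C1 - 7*a*log(a)/5 - 7*a*log(5)/5 + 7*a/5 + 21*a*log(2)/5


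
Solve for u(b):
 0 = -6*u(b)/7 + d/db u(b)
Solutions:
 u(b) = C1*exp(6*b/7)


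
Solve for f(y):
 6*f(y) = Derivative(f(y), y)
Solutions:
 f(y) = C1*exp(6*y)


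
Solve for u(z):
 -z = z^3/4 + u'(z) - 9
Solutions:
 u(z) = C1 - z^4/16 - z^2/2 + 9*z


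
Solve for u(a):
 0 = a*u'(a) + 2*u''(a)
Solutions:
 u(a) = C1 + C2*erf(a/2)


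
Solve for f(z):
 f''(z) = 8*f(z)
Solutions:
 f(z) = C1*exp(-2*sqrt(2)*z) + C2*exp(2*sqrt(2)*z)


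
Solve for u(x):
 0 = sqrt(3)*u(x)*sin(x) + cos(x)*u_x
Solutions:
 u(x) = C1*cos(x)^(sqrt(3))


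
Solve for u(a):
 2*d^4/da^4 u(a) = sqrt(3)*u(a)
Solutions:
 u(a) = C1*exp(-2^(3/4)*3^(1/8)*a/2) + C2*exp(2^(3/4)*3^(1/8)*a/2) + C3*sin(2^(3/4)*3^(1/8)*a/2) + C4*cos(2^(3/4)*3^(1/8)*a/2)


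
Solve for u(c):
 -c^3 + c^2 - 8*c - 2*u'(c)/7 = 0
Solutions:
 u(c) = C1 - 7*c^4/8 + 7*c^3/6 - 14*c^2


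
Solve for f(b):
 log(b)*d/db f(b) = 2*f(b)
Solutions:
 f(b) = C1*exp(2*li(b))


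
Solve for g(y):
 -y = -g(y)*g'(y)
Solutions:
 g(y) = -sqrt(C1 + y^2)
 g(y) = sqrt(C1 + y^2)


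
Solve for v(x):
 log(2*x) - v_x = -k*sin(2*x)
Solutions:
 v(x) = C1 - k*cos(2*x)/2 + x*log(x) - x + x*log(2)


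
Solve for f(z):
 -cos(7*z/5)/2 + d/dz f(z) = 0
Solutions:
 f(z) = C1 + 5*sin(7*z/5)/14


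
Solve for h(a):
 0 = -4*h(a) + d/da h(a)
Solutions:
 h(a) = C1*exp(4*a)


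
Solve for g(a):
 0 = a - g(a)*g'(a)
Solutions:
 g(a) = -sqrt(C1 + a^2)
 g(a) = sqrt(C1 + a^2)


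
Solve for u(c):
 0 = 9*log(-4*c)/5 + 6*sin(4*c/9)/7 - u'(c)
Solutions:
 u(c) = C1 + 9*c*log(-c)/5 - 9*c/5 + 18*c*log(2)/5 - 27*cos(4*c/9)/14


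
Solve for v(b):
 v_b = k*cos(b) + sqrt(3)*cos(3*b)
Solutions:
 v(b) = C1 + k*sin(b) + sqrt(3)*sin(3*b)/3


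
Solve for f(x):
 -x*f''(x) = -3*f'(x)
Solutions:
 f(x) = C1 + C2*x^4


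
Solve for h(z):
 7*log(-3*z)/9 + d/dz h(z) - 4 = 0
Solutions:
 h(z) = C1 - 7*z*log(-z)/9 + z*(43 - 7*log(3))/9


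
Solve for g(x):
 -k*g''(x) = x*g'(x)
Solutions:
 g(x) = C1 + C2*sqrt(k)*erf(sqrt(2)*x*sqrt(1/k)/2)


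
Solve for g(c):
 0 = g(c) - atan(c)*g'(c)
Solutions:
 g(c) = C1*exp(Integral(1/atan(c), c))


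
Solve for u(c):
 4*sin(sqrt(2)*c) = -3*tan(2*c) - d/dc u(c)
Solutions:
 u(c) = C1 + 3*log(cos(2*c))/2 + 2*sqrt(2)*cos(sqrt(2)*c)


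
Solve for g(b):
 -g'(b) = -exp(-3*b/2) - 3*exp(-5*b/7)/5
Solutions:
 g(b) = C1 - 2*exp(-3*b/2)/3 - 21*exp(-5*b/7)/25


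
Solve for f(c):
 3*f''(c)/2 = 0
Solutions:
 f(c) = C1 + C2*c


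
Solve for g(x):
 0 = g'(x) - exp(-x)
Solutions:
 g(x) = C1 - exp(-x)


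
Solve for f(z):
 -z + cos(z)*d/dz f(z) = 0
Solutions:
 f(z) = C1 + Integral(z/cos(z), z)


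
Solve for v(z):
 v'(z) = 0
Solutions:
 v(z) = C1


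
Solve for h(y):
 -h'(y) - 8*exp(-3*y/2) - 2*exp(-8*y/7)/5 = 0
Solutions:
 h(y) = C1 + 16*exp(-3*y/2)/3 + 7*exp(-8*y/7)/20


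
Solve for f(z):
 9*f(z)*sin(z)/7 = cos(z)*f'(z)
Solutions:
 f(z) = C1/cos(z)^(9/7)


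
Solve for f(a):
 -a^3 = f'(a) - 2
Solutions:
 f(a) = C1 - a^4/4 + 2*a


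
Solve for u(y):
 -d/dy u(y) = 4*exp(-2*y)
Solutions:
 u(y) = C1 + 2*exp(-2*y)


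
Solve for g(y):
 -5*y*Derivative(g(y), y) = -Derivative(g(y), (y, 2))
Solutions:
 g(y) = C1 + C2*erfi(sqrt(10)*y/2)


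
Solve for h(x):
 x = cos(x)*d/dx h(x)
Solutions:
 h(x) = C1 + Integral(x/cos(x), x)


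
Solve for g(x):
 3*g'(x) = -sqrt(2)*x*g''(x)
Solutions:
 g(x) = C1 + C2*x^(1 - 3*sqrt(2)/2)


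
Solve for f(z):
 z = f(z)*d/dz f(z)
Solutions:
 f(z) = -sqrt(C1 + z^2)
 f(z) = sqrt(C1 + z^2)


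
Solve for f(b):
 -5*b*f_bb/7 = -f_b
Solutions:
 f(b) = C1 + C2*b^(12/5)


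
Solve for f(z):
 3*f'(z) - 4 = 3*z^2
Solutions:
 f(z) = C1 + z^3/3 + 4*z/3


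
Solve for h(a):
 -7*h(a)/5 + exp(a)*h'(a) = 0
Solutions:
 h(a) = C1*exp(-7*exp(-a)/5)


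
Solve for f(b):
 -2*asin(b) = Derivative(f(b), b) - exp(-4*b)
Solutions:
 f(b) = C1 - 2*b*asin(b) - 2*sqrt(1 - b^2) - exp(-4*b)/4


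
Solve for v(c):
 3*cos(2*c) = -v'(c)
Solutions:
 v(c) = C1 - 3*sin(2*c)/2


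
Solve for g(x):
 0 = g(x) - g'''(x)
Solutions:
 g(x) = C3*exp(x) + (C1*sin(sqrt(3)*x/2) + C2*cos(sqrt(3)*x/2))*exp(-x/2)


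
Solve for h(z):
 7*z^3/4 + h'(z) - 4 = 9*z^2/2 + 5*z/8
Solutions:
 h(z) = C1 - 7*z^4/16 + 3*z^3/2 + 5*z^2/16 + 4*z


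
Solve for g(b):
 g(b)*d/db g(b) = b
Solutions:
 g(b) = -sqrt(C1 + b^2)
 g(b) = sqrt(C1 + b^2)


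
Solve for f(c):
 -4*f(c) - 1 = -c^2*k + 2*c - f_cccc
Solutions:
 f(c) = C1*exp(-sqrt(2)*c) + C2*exp(sqrt(2)*c) + C3*sin(sqrt(2)*c) + C4*cos(sqrt(2)*c) + c^2*k/4 - c/2 - 1/4


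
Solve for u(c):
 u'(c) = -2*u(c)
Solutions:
 u(c) = C1*exp(-2*c)


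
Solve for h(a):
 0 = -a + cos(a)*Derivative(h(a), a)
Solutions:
 h(a) = C1 + Integral(a/cos(a), a)


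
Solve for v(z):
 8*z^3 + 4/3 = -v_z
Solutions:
 v(z) = C1 - 2*z^4 - 4*z/3


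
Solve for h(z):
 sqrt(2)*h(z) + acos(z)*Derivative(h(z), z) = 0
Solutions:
 h(z) = C1*exp(-sqrt(2)*Integral(1/acos(z), z))


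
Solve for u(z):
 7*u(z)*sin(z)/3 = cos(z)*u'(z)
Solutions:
 u(z) = C1/cos(z)^(7/3)


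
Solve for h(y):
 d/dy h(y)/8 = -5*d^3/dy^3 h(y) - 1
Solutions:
 h(y) = C1 + C2*sin(sqrt(10)*y/20) + C3*cos(sqrt(10)*y/20) - 8*y


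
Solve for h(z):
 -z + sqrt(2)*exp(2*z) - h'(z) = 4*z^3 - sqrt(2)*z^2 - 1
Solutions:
 h(z) = C1 - z^4 + sqrt(2)*z^3/3 - z^2/2 + z + sqrt(2)*exp(2*z)/2


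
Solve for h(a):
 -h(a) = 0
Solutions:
 h(a) = 0


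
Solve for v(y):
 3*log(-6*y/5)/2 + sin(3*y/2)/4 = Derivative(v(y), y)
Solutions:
 v(y) = C1 + 3*y*log(-y)/2 - 2*y*log(5) - 3*y/2 + y*log(30)/2 + y*log(6) - cos(3*y/2)/6


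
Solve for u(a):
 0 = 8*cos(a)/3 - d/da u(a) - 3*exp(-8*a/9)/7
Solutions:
 u(a) = C1 + 8*sin(a)/3 + 27*exp(-8*a/9)/56


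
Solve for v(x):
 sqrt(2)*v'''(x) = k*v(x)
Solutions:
 v(x) = C1*exp(2^(5/6)*k^(1/3)*x/2) + C2*exp(2^(5/6)*k^(1/3)*x*(-1 + sqrt(3)*I)/4) + C3*exp(-2^(5/6)*k^(1/3)*x*(1 + sqrt(3)*I)/4)


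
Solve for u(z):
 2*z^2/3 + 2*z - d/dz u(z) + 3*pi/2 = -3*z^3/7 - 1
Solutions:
 u(z) = C1 + 3*z^4/28 + 2*z^3/9 + z^2 + z + 3*pi*z/2


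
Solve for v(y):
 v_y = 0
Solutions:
 v(y) = C1


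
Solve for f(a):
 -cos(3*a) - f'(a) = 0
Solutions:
 f(a) = C1 - sin(3*a)/3


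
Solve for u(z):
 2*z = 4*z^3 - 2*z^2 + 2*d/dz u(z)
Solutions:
 u(z) = C1 - z^4/2 + z^3/3 + z^2/2


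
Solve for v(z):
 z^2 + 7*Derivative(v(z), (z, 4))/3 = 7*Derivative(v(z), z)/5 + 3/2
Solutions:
 v(z) = C1 + C4*exp(3^(1/3)*5^(2/3)*z/5) + 5*z^3/21 - 15*z/14 + (C2*sin(3^(5/6)*5^(2/3)*z/10) + C3*cos(3^(5/6)*5^(2/3)*z/10))*exp(-3^(1/3)*5^(2/3)*z/10)


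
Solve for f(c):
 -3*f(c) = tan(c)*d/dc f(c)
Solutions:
 f(c) = C1/sin(c)^3


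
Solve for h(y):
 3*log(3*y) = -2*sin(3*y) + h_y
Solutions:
 h(y) = C1 + 3*y*log(y) - 3*y + 3*y*log(3) - 2*cos(3*y)/3


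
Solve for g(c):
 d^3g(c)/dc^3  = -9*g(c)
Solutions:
 g(c) = C3*exp(-3^(2/3)*c) + (C1*sin(3*3^(1/6)*c/2) + C2*cos(3*3^(1/6)*c/2))*exp(3^(2/3)*c/2)


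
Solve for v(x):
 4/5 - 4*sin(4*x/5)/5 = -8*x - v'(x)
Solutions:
 v(x) = C1 - 4*x^2 - 4*x/5 - cos(4*x/5)


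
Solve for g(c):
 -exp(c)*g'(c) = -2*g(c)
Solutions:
 g(c) = C1*exp(-2*exp(-c))


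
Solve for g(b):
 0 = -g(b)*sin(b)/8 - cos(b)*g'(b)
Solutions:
 g(b) = C1*cos(b)^(1/8)


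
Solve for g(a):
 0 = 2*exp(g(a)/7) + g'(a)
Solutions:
 g(a) = 7*log(1/(C1 + 2*a)) + 7*log(7)


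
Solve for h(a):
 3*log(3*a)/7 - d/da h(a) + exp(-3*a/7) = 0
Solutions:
 h(a) = C1 + 3*a*log(a)/7 + 3*a*(-1 + log(3))/7 - 7*exp(-3*a/7)/3


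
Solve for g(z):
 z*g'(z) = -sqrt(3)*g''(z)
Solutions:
 g(z) = C1 + C2*erf(sqrt(2)*3^(3/4)*z/6)


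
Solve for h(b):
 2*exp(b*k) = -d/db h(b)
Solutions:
 h(b) = C1 - 2*exp(b*k)/k


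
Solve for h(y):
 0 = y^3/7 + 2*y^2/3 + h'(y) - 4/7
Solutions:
 h(y) = C1 - y^4/28 - 2*y^3/9 + 4*y/7


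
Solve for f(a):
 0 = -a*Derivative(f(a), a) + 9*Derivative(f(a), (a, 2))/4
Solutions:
 f(a) = C1 + C2*erfi(sqrt(2)*a/3)


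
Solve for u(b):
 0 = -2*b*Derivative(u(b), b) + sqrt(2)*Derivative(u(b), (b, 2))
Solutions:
 u(b) = C1 + C2*erfi(2^(3/4)*b/2)


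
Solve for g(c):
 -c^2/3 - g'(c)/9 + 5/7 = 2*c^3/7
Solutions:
 g(c) = C1 - 9*c^4/14 - c^3 + 45*c/7


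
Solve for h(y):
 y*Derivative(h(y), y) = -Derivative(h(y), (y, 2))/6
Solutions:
 h(y) = C1 + C2*erf(sqrt(3)*y)


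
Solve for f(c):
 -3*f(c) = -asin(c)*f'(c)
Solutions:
 f(c) = C1*exp(3*Integral(1/asin(c), c))


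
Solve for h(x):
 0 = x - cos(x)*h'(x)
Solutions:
 h(x) = C1 + Integral(x/cos(x), x)


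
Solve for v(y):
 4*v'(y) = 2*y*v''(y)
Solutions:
 v(y) = C1 + C2*y^3


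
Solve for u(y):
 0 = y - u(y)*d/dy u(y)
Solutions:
 u(y) = -sqrt(C1 + y^2)
 u(y) = sqrt(C1 + y^2)


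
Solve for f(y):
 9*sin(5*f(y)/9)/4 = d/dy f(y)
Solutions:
 -9*y/4 + 9*log(cos(5*f(y)/9) - 1)/10 - 9*log(cos(5*f(y)/9) + 1)/10 = C1


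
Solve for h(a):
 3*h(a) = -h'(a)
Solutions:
 h(a) = C1*exp(-3*a)


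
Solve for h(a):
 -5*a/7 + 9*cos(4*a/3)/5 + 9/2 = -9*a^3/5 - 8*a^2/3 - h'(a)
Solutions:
 h(a) = C1 - 9*a^4/20 - 8*a^3/9 + 5*a^2/14 - 9*a/2 - 27*sin(4*a/3)/20


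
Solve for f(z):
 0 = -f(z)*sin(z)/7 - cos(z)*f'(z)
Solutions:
 f(z) = C1*cos(z)^(1/7)


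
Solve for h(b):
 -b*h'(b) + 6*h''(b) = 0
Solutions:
 h(b) = C1 + C2*erfi(sqrt(3)*b/6)


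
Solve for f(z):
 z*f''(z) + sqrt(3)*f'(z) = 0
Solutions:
 f(z) = C1 + C2*z^(1 - sqrt(3))


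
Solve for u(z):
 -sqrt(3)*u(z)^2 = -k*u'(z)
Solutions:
 u(z) = -k/(C1*k + sqrt(3)*z)


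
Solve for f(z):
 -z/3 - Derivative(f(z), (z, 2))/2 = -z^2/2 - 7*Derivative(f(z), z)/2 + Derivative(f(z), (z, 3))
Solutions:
 f(z) = C1 + C2*exp(z*(-1 + sqrt(57))/4) + C3*exp(-z*(1 + sqrt(57))/4) - z^3/21 + 4*z^2/147 - 76*z/1029


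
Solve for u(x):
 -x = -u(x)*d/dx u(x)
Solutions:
 u(x) = -sqrt(C1 + x^2)
 u(x) = sqrt(C1 + x^2)


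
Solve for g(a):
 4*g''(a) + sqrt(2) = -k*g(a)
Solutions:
 g(a) = C1*exp(-a*sqrt(-k)/2) + C2*exp(a*sqrt(-k)/2) - sqrt(2)/k


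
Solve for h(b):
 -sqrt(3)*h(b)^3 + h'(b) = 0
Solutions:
 h(b) = -sqrt(2)*sqrt(-1/(C1 + sqrt(3)*b))/2
 h(b) = sqrt(2)*sqrt(-1/(C1 + sqrt(3)*b))/2


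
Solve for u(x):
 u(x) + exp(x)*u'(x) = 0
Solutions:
 u(x) = C1*exp(exp(-x))


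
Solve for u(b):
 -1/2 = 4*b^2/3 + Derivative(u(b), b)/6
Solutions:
 u(b) = C1 - 8*b^3/3 - 3*b


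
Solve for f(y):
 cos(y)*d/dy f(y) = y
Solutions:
 f(y) = C1 + Integral(y/cos(y), y)


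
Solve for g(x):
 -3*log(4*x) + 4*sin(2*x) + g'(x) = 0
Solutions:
 g(x) = C1 + 3*x*log(x) - 3*x + 6*x*log(2) + 2*cos(2*x)


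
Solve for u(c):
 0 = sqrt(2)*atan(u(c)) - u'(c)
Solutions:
 Integral(1/atan(_y), (_y, u(c))) = C1 + sqrt(2)*c


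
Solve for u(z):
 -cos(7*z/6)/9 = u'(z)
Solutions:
 u(z) = C1 - 2*sin(7*z/6)/21


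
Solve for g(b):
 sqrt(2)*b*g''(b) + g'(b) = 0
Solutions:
 g(b) = C1 + C2*b^(1 - sqrt(2)/2)


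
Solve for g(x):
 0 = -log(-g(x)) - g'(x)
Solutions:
 -li(-g(x)) = C1 - x


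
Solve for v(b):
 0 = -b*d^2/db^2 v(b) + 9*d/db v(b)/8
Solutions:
 v(b) = C1 + C2*b^(17/8)


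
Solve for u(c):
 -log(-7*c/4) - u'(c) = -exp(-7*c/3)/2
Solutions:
 u(c) = C1 - c*log(-c) + c*(-log(7) + 1 + 2*log(2)) - 3*exp(-7*c/3)/14


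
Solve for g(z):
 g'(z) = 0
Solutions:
 g(z) = C1


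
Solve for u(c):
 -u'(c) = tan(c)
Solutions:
 u(c) = C1 + log(cos(c))


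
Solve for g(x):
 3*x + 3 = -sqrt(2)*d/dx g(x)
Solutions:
 g(x) = C1 - 3*sqrt(2)*x^2/4 - 3*sqrt(2)*x/2


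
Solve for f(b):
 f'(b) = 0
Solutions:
 f(b) = C1


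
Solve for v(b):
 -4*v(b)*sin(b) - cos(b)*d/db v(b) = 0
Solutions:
 v(b) = C1*cos(b)^4


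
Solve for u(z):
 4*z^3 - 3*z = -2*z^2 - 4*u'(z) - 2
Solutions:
 u(z) = C1 - z^4/4 - z^3/6 + 3*z^2/8 - z/2


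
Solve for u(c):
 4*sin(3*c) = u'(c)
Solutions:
 u(c) = C1 - 4*cos(3*c)/3


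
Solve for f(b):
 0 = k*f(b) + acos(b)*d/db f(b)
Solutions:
 f(b) = C1*exp(-k*Integral(1/acos(b), b))


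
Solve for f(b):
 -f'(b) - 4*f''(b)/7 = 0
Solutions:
 f(b) = C1 + C2*exp(-7*b/4)


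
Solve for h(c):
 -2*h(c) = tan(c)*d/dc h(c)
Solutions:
 h(c) = C1/sin(c)^2


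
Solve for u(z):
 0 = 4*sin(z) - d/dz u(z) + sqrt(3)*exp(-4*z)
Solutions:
 u(z) = C1 - 4*cos(z) - sqrt(3)*exp(-4*z)/4


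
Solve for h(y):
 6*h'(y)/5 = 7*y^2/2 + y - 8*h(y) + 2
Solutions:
 h(y) = C1*exp(-20*y/3) + 7*y^2/16 - y/160 + 803/3200


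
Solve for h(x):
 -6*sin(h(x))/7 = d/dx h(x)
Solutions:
 6*x/7 + log(cos(h(x)) - 1)/2 - log(cos(h(x)) + 1)/2 = C1


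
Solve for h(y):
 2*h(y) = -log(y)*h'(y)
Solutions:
 h(y) = C1*exp(-2*li(y))


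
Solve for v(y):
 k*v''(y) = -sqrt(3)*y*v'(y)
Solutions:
 v(y) = C1 + C2*sqrt(k)*erf(sqrt(2)*3^(1/4)*y*sqrt(1/k)/2)


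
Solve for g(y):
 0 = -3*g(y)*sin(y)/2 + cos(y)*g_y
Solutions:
 g(y) = C1/cos(y)^(3/2)


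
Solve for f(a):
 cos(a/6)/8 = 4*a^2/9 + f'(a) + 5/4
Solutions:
 f(a) = C1 - 4*a^3/27 - 5*a/4 + 3*sin(a/6)/4


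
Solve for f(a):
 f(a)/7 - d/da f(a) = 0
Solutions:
 f(a) = C1*exp(a/7)


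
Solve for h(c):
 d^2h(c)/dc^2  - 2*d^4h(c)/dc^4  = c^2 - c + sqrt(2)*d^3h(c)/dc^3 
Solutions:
 h(c) = C1 + C2*c + C3*exp(c*(-sqrt(2) + sqrt(10))/4) + C4*exp(-c*(sqrt(2) + sqrt(10))/4) + c^4/12 + c^3*(-1 + 2*sqrt(2))/6 + c^2*(4 - sqrt(2)/2)


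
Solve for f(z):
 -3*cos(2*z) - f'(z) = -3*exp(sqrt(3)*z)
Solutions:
 f(z) = C1 + sqrt(3)*exp(sqrt(3)*z) - 3*sin(2*z)/2


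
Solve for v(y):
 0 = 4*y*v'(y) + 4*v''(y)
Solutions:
 v(y) = C1 + C2*erf(sqrt(2)*y/2)


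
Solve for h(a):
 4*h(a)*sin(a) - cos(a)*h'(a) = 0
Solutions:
 h(a) = C1/cos(a)^4


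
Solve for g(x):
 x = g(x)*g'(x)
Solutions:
 g(x) = -sqrt(C1 + x^2)
 g(x) = sqrt(C1 + x^2)


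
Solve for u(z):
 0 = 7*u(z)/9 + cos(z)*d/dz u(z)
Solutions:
 u(z) = C1*(sin(z) - 1)^(7/18)/(sin(z) + 1)^(7/18)


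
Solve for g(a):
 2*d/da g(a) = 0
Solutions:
 g(a) = C1


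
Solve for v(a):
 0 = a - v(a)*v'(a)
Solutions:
 v(a) = -sqrt(C1 + a^2)
 v(a) = sqrt(C1 + a^2)


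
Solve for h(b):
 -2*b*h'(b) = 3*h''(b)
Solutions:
 h(b) = C1 + C2*erf(sqrt(3)*b/3)


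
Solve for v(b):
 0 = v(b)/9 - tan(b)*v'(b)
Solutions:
 v(b) = C1*sin(b)^(1/9)


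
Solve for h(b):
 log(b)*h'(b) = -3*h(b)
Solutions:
 h(b) = C1*exp(-3*li(b))


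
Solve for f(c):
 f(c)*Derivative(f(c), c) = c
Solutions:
 f(c) = -sqrt(C1 + c^2)
 f(c) = sqrt(C1 + c^2)


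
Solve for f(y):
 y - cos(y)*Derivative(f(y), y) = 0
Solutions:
 f(y) = C1 + Integral(y/cos(y), y)


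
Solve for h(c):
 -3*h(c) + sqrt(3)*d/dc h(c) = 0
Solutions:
 h(c) = C1*exp(sqrt(3)*c)


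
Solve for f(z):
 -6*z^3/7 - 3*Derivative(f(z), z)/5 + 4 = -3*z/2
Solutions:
 f(z) = C1 - 5*z^4/14 + 5*z^2/4 + 20*z/3


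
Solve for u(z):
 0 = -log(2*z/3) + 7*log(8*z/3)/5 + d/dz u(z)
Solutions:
 u(z) = C1 - 2*z*log(z)/5 - 16*z*log(2)/5 + 2*z/5 + 2*z*log(3)/5


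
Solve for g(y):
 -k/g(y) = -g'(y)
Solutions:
 g(y) = -sqrt(C1 + 2*k*y)
 g(y) = sqrt(C1 + 2*k*y)


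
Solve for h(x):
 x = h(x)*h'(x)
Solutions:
 h(x) = -sqrt(C1 + x^2)
 h(x) = sqrt(C1 + x^2)


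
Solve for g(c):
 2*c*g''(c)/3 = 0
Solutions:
 g(c) = C1 + C2*c


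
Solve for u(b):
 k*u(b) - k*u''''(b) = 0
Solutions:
 u(b) = C1*exp(-b) + C2*exp(b) + C3*sin(b) + C4*cos(b)


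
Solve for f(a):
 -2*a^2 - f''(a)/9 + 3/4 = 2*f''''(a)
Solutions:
 f(a) = C1 + C2*a + C3*sin(sqrt(2)*a/6) + C4*cos(sqrt(2)*a/6) - 3*a^4/2 + 2619*a^2/8


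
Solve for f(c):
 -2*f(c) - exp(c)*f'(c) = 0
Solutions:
 f(c) = C1*exp(2*exp(-c))


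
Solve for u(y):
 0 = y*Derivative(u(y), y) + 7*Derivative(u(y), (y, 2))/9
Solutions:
 u(y) = C1 + C2*erf(3*sqrt(14)*y/14)


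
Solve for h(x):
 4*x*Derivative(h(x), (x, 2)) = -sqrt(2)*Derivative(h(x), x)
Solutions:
 h(x) = C1 + C2*x^(1 - sqrt(2)/4)


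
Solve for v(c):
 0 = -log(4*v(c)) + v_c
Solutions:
 -Integral(1/(log(_y) + 2*log(2)), (_y, v(c))) = C1 - c


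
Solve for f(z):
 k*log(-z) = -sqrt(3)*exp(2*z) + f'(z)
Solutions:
 f(z) = C1 + k*z*log(-z) - k*z + sqrt(3)*exp(2*z)/2


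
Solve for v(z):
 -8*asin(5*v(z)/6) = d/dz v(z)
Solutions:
 Integral(1/asin(5*_y/6), (_y, v(z))) = C1 - 8*z


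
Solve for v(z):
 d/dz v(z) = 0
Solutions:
 v(z) = C1


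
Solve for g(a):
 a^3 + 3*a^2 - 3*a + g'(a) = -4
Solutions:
 g(a) = C1 - a^4/4 - a^3 + 3*a^2/2 - 4*a


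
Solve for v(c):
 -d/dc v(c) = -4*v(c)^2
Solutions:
 v(c) = -1/(C1 + 4*c)


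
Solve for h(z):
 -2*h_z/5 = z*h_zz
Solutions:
 h(z) = C1 + C2*z^(3/5)


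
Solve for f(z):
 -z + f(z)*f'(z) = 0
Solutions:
 f(z) = -sqrt(C1 + z^2)
 f(z) = sqrt(C1 + z^2)


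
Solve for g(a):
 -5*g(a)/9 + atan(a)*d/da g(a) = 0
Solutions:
 g(a) = C1*exp(5*Integral(1/atan(a), a)/9)


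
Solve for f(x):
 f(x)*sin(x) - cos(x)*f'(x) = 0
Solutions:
 f(x) = C1/cos(x)


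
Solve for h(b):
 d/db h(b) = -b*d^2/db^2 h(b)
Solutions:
 h(b) = C1 + C2*log(b)


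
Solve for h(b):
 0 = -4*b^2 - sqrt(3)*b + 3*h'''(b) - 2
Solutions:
 h(b) = C1 + C2*b + C3*b^2 + b^5/45 + sqrt(3)*b^4/72 + b^3/9


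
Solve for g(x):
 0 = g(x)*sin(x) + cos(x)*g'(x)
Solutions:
 g(x) = C1*cos(x)


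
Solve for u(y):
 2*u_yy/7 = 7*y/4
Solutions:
 u(y) = C1 + C2*y + 49*y^3/48


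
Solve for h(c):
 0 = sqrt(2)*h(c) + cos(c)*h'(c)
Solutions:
 h(c) = C1*(sin(c) - 1)^(sqrt(2)/2)/(sin(c) + 1)^(sqrt(2)/2)


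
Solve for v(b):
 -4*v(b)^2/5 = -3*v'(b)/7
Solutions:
 v(b) = -15/(C1 + 28*b)


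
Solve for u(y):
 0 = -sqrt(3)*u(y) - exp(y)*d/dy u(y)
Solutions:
 u(y) = C1*exp(sqrt(3)*exp(-y))


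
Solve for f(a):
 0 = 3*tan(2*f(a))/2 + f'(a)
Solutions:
 f(a) = -asin(C1*exp(-3*a))/2 + pi/2
 f(a) = asin(C1*exp(-3*a))/2


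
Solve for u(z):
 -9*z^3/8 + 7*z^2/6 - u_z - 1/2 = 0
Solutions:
 u(z) = C1 - 9*z^4/32 + 7*z^3/18 - z/2


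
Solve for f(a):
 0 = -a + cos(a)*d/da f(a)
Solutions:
 f(a) = C1 + Integral(a/cos(a), a)


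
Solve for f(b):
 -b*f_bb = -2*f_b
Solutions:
 f(b) = C1 + C2*b^3


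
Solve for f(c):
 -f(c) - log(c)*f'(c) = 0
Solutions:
 f(c) = C1*exp(-li(c))


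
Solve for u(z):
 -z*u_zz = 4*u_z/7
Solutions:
 u(z) = C1 + C2*z^(3/7)


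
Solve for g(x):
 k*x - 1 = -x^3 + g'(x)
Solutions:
 g(x) = C1 + k*x^2/2 + x^4/4 - x


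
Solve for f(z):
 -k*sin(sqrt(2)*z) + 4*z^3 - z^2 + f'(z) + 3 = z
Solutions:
 f(z) = C1 - sqrt(2)*k*cos(sqrt(2)*z)/2 - z^4 + z^3/3 + z^2/2 - 3*z


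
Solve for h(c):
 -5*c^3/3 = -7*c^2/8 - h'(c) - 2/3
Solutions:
 h(c) = C1 + 5*c^4/12 - 7*c^3/24 - 2*c/3


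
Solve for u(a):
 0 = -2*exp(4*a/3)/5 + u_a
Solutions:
 u(a) = C1 + 3*exp(4*a/3)/10


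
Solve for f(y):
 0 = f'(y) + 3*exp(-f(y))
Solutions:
 f(y) = log(C1 - 3*y)


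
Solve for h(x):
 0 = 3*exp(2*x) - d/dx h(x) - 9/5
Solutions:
 h(x) = C1 - 9*x/5 + 3*exp(2*x)/2


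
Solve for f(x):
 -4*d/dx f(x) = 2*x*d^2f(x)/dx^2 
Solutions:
 f(x) = C1 + C2/x


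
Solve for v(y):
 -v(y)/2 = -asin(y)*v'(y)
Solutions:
 v(y) = C1*exp(Integral(1/asin(y), y)/2)


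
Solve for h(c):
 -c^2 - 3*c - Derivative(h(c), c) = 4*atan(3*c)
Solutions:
 h(c) = C1 - c^3/3 - 3*c^2/2 - 4*c*atan(3*c) + 2*log(9*c^2 + 1)/3


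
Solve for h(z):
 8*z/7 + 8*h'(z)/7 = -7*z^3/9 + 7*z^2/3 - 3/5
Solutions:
 h(z) = C1 - 49*z^4/288 + 49*z^3/72 - z^2/2 - 21*z/40


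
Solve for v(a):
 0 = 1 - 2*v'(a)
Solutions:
 v(a) = C1 + a/2


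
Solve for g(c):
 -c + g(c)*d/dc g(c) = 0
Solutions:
 g(c) = -sqrt(C1 + c^2)
 g(c) = sqrt(C1 + c^2)


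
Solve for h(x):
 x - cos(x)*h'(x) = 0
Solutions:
 h(x) = C1 + Integral(x/cos(x), x)


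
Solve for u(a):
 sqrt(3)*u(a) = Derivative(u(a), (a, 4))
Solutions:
 u(a) = C1*exp(-3^(1/8)*a) + C2*exp(3^(1/8)*a) + C3*sin(3^(1/8)*a) + C4*cos(3^(1/8)*a)


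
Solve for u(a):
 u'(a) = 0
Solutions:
 u(a) = C1


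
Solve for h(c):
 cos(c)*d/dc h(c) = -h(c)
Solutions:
 h(c) = C1*sqrt(sin(c) - 1)/sqrt(sin(c) + 1)


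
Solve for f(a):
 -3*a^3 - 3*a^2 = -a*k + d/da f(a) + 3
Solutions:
 f(a) = C1 - 3*a^4/4 - a^3 + a^2*k/2 - 3*a


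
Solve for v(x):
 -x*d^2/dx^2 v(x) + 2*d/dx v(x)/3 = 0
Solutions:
 v(x) = C1 + C2*x^(5/3)


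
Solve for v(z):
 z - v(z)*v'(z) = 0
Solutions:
 v(z) = -sqrt(C1 + z^2)
 v(z) = sqrt(C1 + z^2)


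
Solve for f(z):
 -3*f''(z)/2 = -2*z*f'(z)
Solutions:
 f(z) = C1 + C2*erfi(sqrt(6)*z/3)


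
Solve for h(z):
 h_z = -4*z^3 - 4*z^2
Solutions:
 h(z) = C1 - z^4 - 4*z^3/3


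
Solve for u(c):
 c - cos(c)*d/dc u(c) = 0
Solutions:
 u(c) = C1 + Integral(c/cos(c), c)


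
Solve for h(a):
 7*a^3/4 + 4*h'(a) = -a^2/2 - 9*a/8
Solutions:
 h(a) = C1 - 7*a^4/64 - a^3/24 - 9*a^2/64


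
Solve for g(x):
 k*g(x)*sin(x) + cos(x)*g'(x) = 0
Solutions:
 g(x) = C1*exp(k*log(cos(x)))


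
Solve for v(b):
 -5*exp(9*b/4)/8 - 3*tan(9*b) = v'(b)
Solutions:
 v(b) = C1 - 5*exp(9*b/4)/18 + log(cos(9*b))/3


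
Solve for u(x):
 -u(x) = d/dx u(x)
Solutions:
 u(x) = C1*exp(-x)


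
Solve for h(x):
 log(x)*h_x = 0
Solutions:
 h(x) = C1


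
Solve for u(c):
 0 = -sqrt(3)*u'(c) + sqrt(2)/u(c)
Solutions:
 u(c) = -sqrt(C1 + 6*sqrt(6)*c)/3
 u(c) = sqrt(C1 + 6*sqrt(6)*c)/3


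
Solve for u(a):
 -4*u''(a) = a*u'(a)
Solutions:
 u(a) = C1 + C2*erf(sqrt(2)*a/4)


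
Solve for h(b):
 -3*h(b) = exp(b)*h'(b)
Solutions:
 h(b) = C1*exp(3*exp(-b))


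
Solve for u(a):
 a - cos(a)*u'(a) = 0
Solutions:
 u(a) = C1 + Integral(a/cos(a), a)


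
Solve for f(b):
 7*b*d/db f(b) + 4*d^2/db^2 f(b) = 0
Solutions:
 f(b) = C1 + C2*erf(sqrt(14)*b/4)


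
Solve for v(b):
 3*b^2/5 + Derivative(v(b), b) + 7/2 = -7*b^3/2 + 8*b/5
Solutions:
 v(b) = C1 - 7*b^4/8 - b^3/5 + 4*b^2/5 - 7*b/2


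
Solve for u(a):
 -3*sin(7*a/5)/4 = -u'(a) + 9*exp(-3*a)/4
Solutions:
 u(a) = C1 - 15*cos(7*a/5)/28 - 3*exp(-3*a)/4


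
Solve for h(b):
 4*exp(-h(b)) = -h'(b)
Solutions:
 h(b) = log(C1 - 4*b)


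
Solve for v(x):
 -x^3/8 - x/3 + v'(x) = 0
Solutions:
 v(x) = C1 + x^4/32 + x^2/6


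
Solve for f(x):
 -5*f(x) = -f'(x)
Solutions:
 f(x) = C1*exp(5*x)


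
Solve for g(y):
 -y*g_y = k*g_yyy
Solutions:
 g(y) = C1 + Integral(C2*airyai(y*(-1/k)^(1/3)) + C3*airybi(y*(-1/k)^(1/3)), y)


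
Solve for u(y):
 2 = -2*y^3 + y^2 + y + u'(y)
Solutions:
 u(y) = C1 + y^4/2 - y^3/3 - y^2/2 + 2*y


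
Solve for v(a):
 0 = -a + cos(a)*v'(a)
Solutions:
 v(a) = C1 + Integral(a/cos(a), a)


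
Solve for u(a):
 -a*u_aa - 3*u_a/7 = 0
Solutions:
 u(a) = C1 + C2*a^(4/7)


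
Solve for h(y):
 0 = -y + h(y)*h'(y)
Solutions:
 h(y) = -sqrt(C1 + y^2)
 h(y) = sqrt(C1 + y^2)


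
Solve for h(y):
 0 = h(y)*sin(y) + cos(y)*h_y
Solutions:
 h(y) = C1*cos(y)


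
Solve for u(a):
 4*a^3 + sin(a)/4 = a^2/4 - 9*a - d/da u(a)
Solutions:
 u(a) = C1 - a^4 + a^3/12 - 9*a^2/2 + cos(a)/4


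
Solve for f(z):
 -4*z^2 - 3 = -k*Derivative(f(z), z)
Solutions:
 f(z) = C1 + 4*z^3/(3*k) + 3*z/k


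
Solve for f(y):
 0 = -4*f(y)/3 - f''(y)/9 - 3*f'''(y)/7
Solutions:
 f(y) = C1*exp(y*(-14 + 7*7^(2/3)/(486*sqrt(59098) + 118147)^(1/3) + 7^(1/3)*(486*sqrt(59098) + 118147)^(1/3))/162)*sin(sqrt(3)*7^(1/3)*y*(-(486*sqrt(59098) + 118147)^(1/3) + 7*7^(1/3)/(486*sqrt(59098) + 118147)^(1/3))/162) + C2*exp(y*(-14 + 7*7^(2/3)/(486*sqrt(59098) + 118147)^(1/3) + 7^(1/3)*(486*sqrt(59098) + 118147)^(1/3))/162)*cos(sqrt(3)*7^(1/3)*y*(-(486*sqrt(59098) + 118147)^(1/3) + 7*7^(1/3)/(486*sqrt(59098) + 118147)^(1/3))/162) + C3*exp(-y*(7*7^(2/3)/(486*sqrt(59098) + 118147)^(1/3) + 7 + 7^(1/3)*(486*sqrt(59098) + 118147)^(1/3))/81)


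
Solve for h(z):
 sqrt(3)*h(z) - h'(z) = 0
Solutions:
 h(z) = C1*exp(sqrt(3)*z)


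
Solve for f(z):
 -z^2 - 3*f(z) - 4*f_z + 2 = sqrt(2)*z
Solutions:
 f(z) = C1*exp(-3*z/4) - z^2/3 - sqrt(2)*z/3 + 8*z/9 - 14/27 + 4*sqrt(2)/9


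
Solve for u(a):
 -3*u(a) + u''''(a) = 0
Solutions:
 u(a) = C1*exp(-3^(1/4)*a) + C2*exp(3^(1/4)*a) + C3*sin(3^(1/4)*a) + C4*cos(3^(1/4)*a)


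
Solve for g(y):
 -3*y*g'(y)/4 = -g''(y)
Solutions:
 g(y) = C1 + C2*erfi(sqrt(6)*y/4)


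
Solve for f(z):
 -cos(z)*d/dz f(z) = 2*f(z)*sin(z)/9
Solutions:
 f(z) = C1*cos(z)^(2/9)


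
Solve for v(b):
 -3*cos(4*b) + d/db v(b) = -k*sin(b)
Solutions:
 v(b) = C1 + k*cos(b) + 3*sin(4*b)/4


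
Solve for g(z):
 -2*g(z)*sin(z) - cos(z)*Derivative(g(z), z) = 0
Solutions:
 g(z) = C1*cos(z)^2


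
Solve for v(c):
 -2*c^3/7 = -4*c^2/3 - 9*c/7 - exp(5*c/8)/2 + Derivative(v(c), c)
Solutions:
 v(c) = C1 - c^4/14 + 4*c^3/9 + 9*c^2/14 + 4*exp(5*c/8)/5


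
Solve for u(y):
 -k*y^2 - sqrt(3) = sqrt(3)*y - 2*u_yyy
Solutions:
 u(y) = C1 + C2*y + C3*y^2 + k*y^5/120 + sqrt(3)*y^4/48 + sqrt(3)*y^3/12


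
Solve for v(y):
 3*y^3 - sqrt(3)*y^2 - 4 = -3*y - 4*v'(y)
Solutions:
 v(y) = C1 - 3*y^4/16 + sqrt(3)*y^3/12 - 3*y^2/8 + y


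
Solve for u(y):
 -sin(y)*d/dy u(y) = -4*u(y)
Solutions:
 u(y) = C1*(cos(y)^2 - 2*cos(y) + 1)/(cos(y)^2 + 2*cos(y) + 1)


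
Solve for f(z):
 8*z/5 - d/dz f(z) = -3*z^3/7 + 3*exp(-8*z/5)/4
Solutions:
 f(z) = C1 + 3*z^4/28 + 4*z^2/5 + 15*exp(-8*z/5)/32


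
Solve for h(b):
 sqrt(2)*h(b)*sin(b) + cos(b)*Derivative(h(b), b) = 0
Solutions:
 h(b) = C1*cos(b)^(sqrt(2))


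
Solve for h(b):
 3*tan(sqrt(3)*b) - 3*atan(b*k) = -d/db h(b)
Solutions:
 h(b) = C1 + 3*Piecewise((b*atan(b*k) - log(b^2*k^2 + 1)/(2*k), Ne(k, 0)), (0, True)) + sqrt(3)*log(cos(sqrt(3)*b))


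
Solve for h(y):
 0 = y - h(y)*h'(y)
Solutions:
 h(y) = -sqrt(C1 + y^2)
 h(y) = sqrt(C1 + y^2)


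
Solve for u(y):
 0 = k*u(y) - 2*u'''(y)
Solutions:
 u(y) = C1*exp(2^(2/3)*k^(1/3)*y/2) + C2*exp(2^(2/3)*k^(1/3)*y*(-1 + sqrt(3)*I)/4) + C3*exp(-2^(2/3)*k^(1/3)*y*(1 + sqrt(3)*I)/4)


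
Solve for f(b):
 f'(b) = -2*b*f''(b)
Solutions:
 f(b) = C1 + C2*sqrt(b)


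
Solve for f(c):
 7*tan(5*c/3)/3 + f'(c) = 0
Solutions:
 f(c) = C1 + 7*log(cos(5*c/3))/5


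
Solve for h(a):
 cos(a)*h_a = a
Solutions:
 h(a) = C1 + Integral(a/cos(a), a)


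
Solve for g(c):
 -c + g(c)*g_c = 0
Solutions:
 g(c) = -sqrt(C1 + c^2)
 g(c) = sqrt(C1 + c^2)


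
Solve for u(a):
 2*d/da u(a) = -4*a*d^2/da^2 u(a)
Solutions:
 u(a) = C1 + C2*sqrt(a)


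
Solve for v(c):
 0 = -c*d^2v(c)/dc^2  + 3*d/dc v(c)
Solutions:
 v(c) = C1 + C2*c^4


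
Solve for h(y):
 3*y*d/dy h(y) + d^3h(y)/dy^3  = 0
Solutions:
 h(y) = C1 + Integral(C2*airyai(-3^(1/3)*y) + C3*airybi(-3^(1/3)*y), y)


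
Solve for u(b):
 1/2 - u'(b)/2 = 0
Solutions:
 u(b) = C1 + b


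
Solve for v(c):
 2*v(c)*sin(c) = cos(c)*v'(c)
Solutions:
 v(c) = C1/cos(c)^2


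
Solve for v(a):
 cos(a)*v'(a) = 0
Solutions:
 v(a) = C1


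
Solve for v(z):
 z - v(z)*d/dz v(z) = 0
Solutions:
 v(z) = -sqrt(C1 + z^2)
 v(z) = sqrt(C1 + z^2)


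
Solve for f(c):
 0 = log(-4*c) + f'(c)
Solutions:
 f(c) = C1 - c*log(-c) + c*(1 - 2*log(2))


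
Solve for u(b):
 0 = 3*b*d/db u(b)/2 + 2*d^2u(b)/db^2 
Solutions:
 u(b) = C1 + C2*erf(sqrt(6)*b/4)


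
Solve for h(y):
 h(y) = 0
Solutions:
 h(y) = 0


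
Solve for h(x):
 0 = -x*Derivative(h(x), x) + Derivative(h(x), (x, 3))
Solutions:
 h(x) = C1 + Integral(C2*airyai(x) + C3*airybi(x), x)


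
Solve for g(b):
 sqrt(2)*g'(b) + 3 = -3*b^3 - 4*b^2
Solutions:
 g(b) = C1 - 3*sqrt(2)*b^4/8 - 2*sqrt(2)*b^3/3 - 3*sqrt(2)*b/2


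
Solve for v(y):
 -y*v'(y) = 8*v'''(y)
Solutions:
 v(y) = C1 + Integral(C2*airyai(-y/2) + C3*airybi(-y/2), y)


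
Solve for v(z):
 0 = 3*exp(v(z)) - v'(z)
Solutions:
 v(z) = log(-1/(C1 + 3*z))


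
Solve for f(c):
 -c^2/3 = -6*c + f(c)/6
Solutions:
 f(c) = 2*c*(18 - c)


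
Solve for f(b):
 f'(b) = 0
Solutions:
 f(b) = C1


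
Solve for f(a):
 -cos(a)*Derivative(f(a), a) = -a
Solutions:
 f(a) = C1 + Integral(a/cos(a), a)


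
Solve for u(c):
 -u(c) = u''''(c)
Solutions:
 u(c) = (C1*sin(sqrt(2)*c/2) + C2*cos(sqrt(2)*c/2))*exp(-sqrt(2)*c/2) + (C3*sin(sqrt(2)*c/2) + C4*cos(sqrt(2)*c/2))*exp(sqrt(2)*c/2)


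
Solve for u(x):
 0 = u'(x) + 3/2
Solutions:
 u(x) = C1 - 3*x/2


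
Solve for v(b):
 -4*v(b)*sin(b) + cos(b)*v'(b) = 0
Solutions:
 v(b) = C1/cos(b)^4


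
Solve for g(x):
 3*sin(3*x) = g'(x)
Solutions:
 g(x) = C1 - cos(3*x)


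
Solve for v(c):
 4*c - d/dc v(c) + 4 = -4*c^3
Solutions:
 v(c) = C1 + c^4 + 2*c^2 + 4*c


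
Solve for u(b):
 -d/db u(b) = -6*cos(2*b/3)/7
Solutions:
 u(b) = C1 + 9*sin(2*b/3)/7


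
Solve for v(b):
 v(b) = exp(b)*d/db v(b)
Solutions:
 v(b) = C1*exp(-exp(-b))


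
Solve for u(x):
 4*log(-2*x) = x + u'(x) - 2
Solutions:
 u(x) = C1 - x^2/2 + 4*x*log(-x) + 2*x*(-1 + 2*log(2))


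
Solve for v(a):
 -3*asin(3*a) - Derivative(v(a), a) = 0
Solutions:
 v(a) = C1 - 3*a*asin(3*a) - sqrt(1 - 9*a^2)


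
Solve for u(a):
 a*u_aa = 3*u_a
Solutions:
 u(a) = C1 + C2*a^4


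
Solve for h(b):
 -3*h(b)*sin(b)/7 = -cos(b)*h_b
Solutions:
 h(b) = C1/cos(b)^(3/7)


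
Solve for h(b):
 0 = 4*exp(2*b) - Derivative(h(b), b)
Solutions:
 h(b) = C1 + 2*exp(2*b)
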